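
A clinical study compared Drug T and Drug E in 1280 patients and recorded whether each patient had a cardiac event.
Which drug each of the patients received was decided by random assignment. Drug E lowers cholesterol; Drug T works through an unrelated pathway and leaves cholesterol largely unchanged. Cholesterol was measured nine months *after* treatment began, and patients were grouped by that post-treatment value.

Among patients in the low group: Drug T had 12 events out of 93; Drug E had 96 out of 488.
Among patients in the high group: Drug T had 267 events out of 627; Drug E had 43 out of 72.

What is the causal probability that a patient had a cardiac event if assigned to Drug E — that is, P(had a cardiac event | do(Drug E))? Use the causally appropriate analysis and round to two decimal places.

0.25

The distribution of cholesterol is itself part of what the drug does — it is an intermediate outcome. Holding it fixed would remove that part of the effect; the total effect is the pooled difference.
So P(outcome | do(Drug E)) is just the pooled rate for Drug E: 139/560 = 0.248.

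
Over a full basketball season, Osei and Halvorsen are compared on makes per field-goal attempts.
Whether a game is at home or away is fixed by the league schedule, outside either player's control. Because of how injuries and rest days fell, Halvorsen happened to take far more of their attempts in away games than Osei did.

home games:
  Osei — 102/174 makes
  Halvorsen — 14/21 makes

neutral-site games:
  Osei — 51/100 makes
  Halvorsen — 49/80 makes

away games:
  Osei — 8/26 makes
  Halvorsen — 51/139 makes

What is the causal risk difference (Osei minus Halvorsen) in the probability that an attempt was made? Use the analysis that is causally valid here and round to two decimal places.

Nothing the player does changes game venue; the imbalance is an allocation artefact. With game venue also predicting the outcome, the pooled figure is confounded, and the within-stratum comparison is the causal one.
Adjusting over the population distribution of game venue: 0.361·(0.586−0.667) + 0.333·(0.510−0.613) + 0.306·(0.308−0.367) = -0.081.

-0.08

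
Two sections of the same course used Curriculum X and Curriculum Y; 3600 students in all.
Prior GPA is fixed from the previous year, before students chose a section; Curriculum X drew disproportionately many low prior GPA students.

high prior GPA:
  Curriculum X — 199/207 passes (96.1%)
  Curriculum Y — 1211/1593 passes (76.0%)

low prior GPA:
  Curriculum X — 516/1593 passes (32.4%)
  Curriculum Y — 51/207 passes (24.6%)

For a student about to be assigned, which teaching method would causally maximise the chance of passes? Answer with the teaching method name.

The stratified and pooled comparisons disagree (Curriculum X wins within each prior GPA band; Curriculum Y wins overall), so the answer turns on the causal role of prior GPA band.
The imbalance in prior GPA band arose from how students were allocated, not from anything the teaching method did; and prior GPA band independently affects the outcome. The pooled gap is confounded — condition on prior GPA band.
Within each level — high prior GPA: 96.1% vs 76.0%; low prior GPA: 32.4% vs 24.6% — Curriculum X is higher every time.

Curriculum X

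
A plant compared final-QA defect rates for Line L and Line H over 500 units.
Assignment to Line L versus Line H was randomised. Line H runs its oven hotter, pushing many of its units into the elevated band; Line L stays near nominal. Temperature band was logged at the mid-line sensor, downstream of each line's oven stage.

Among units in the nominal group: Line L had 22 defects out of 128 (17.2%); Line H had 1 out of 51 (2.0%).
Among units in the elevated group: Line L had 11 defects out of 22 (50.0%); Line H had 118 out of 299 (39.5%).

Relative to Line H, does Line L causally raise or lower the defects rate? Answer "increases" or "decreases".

In-process temperature band is recorded after the line and is itself shifted by it — it sits on the causal path from line to outcome. Conditioning on a mediator would strip out part of the effect we want; the pooled comparison gives the total causal effect.
Pooled: Line L 22.0% vs Line H 34.0%; Line L is lower overall.

decreases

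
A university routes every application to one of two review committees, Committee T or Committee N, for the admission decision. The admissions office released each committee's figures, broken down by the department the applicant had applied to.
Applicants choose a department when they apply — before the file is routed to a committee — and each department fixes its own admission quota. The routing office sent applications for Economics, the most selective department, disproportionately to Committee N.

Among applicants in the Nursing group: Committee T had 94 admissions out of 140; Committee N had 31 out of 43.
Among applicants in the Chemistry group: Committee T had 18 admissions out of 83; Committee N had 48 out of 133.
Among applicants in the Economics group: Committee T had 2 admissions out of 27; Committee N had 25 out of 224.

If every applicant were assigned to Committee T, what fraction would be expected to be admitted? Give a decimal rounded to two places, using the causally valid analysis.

0.29

Here department is a common cause — it drives both which review committee a case falls under and the outcome. The crude comparison mixes populations; the stratum-specific rates are the causally relevant ones.
Standardising Committee T to the population department mix: 0.282·94/140 + 0.332·18/83 + 0.386·2/27 = 0.290.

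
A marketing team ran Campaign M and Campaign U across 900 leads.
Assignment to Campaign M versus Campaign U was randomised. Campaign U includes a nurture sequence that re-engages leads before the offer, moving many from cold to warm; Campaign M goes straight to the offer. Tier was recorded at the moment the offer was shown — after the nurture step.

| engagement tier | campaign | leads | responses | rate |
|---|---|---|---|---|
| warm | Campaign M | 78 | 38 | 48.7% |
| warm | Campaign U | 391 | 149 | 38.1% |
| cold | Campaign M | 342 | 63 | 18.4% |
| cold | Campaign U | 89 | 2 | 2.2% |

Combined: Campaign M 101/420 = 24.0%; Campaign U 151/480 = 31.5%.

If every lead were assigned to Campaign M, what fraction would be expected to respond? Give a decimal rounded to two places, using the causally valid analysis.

0.24

Campaign M is higher inside every engagement tier stratum but Campaign U is higher in aggregate. Whether to stratify depends on how engagement tier relates to the campaign.
Because the campaign influences engagement tier, engagement tier is a post-treatment mediator, not a confounder. Stratifying on it would bias the estimate; the causal effect is the crude pooled difference.
So P(outcome | do(Campaign M)) is just the pooled rate for Campaign M: 101/420 = 0.240.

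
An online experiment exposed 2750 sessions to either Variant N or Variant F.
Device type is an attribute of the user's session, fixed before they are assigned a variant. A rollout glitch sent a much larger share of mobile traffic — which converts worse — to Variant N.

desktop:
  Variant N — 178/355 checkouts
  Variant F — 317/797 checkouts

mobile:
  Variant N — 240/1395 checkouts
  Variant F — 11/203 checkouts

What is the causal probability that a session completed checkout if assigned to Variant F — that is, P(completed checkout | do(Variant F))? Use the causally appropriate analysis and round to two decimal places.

0.20

The device type-specific comparison favours Variant N throughout, but the pooled figures favour Variant F. The question is whether to condition on device type.
Nothing the variant does changes device type; the imbalance is an allocation artefact. With device type also predicting the outcome, the pooled figure is confounded, and the within-stratum comparison is the causal one.
Standardising Variant F to the population device type mix: 0.419·317/797 + 0.581·11/203 = 0.198.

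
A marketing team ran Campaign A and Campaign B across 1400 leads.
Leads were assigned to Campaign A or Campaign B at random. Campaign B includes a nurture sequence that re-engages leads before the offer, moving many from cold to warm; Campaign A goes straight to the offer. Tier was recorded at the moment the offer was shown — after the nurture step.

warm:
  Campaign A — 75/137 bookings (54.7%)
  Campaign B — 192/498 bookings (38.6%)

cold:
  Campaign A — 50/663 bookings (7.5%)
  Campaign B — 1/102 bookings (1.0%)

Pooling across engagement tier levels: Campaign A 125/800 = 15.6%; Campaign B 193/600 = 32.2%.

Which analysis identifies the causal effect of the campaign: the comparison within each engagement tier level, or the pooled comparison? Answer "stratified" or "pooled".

pooled

Engagement tier here is a post-treatment variable shaped by the campaign; conditioning on it would introduce bias rather than remove it. The overall comparison is the causal one.
Pooled: Campaign A 15.6% vs Campaign B 32.2%; Campaign B is higher overall.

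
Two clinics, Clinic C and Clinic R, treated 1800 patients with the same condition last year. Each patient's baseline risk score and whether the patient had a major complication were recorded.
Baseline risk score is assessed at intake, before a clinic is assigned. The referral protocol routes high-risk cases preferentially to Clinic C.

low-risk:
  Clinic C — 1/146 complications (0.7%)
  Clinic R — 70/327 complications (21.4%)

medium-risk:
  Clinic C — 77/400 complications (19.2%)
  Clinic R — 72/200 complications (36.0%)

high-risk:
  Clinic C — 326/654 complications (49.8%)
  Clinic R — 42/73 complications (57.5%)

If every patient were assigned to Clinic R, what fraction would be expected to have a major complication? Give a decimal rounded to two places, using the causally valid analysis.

0.41

Nothing the clinic does changes baseline risk score; the imbalance is an allocation artefact. With baseline risk score also predicting the outcome, the pooled figure is confounded, and the within-stratum comparison is the causal one.
Standardising Clinic R to the population baseline risk score mix: 0.263·70/327 + 0.333·72/200 + 0.404·42/73 = 0.409.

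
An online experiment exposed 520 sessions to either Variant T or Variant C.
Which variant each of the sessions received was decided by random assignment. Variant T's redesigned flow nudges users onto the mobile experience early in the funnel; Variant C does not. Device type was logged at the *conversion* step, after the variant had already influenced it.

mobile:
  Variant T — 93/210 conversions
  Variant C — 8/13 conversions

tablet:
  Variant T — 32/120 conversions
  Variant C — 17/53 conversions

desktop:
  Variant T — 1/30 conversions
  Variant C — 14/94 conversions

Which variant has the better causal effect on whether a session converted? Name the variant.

Variant T

Variant C is higher inside every device type stratum but Variant T is higher in aggregate. Whether to stratify depends on how device type relates to the variant.
Stratifying would compare variants among sessions the variants themselves sorted into device type groups — a form of selection on an intermediate. The unconditioned pooled rates give the total causal effect.
Pooled: Variant T 35.0% vs Variant C 24.4%; Variant T is higher overall.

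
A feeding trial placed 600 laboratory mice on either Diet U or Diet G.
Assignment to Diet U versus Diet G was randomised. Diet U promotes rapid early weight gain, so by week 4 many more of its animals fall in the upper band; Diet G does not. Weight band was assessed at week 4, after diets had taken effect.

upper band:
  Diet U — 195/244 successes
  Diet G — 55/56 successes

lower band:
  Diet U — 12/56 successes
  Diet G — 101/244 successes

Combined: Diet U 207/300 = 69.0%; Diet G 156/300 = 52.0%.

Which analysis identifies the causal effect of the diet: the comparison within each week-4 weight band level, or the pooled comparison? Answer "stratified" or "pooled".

pooled

Within every week-4 weight band level Diet G has the higher rate, yet pooled Diet U does — Simpson's reversal.
Week-4 weight band here is a post-treatment variable shaped by the diet; conditioning on it would introduce bias rather than remove it. The overall comparison is the causal one.
Pooled: Diet U 69.0% vs Diet G 52.0%; Diet U is higher overall.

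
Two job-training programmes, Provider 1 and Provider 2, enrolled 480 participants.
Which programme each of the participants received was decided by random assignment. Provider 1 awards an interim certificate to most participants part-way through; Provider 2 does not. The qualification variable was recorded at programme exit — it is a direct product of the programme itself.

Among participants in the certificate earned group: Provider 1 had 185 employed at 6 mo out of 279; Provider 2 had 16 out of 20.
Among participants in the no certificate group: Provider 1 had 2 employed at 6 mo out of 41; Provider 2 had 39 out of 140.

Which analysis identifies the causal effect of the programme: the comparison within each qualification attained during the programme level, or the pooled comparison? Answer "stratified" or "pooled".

Provider 2 is higher inside every qualification attained during the programme stratum but Provider 1 is higher in aggregate. Whether to stratify depends on how qualification attained during the programme relates to the programme.
The distribution of qualification attained during the programme is itself part of what the programme does — it is an intermediate outcome. Holding it fixed would remove that part of the effect; the total effect is the pooled difference.
Pooled: Provider 1 58.4% vs Provider 2 34.4%; Provider 1 is higher overall.

pooled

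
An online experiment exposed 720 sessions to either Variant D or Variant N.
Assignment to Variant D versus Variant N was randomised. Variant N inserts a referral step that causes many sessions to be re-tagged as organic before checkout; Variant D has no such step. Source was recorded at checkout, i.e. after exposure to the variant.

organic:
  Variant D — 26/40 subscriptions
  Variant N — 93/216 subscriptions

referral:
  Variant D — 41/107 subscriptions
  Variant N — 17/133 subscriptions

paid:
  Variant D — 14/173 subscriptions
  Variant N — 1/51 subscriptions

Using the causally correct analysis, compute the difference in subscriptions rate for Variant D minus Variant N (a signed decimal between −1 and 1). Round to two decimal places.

Stratifying would compare variants among sessions the variants themselves sorted into traffic source groups — a form of selection on an intermediate. The unconditioned pooled rates give the total causal effect.
The causal difference is the pooled difference: 0.253 − 0.278 = -0.024.

-0.02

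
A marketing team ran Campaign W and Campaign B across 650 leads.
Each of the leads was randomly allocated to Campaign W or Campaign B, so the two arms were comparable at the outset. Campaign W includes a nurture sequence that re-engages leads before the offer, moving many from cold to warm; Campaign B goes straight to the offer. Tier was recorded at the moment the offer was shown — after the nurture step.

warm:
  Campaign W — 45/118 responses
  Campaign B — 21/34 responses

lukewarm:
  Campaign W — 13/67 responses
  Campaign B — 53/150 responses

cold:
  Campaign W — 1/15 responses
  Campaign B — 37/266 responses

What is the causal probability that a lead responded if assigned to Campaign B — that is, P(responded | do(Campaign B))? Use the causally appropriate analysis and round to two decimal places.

0.25

Campaign B is higher inside every engagement tier stratum but Campaign W is higher in aggregate. Whether to stratify depends on how engagement tier relates to the campaign.
Engagement tier is recorded after the campaign and is itself shifted by it — it sits on the causal path from campaign to outcome. Conditioning on a mediator would strip out part of the effect we want; the pooled comparison gives the total causal effect.
So P(outcome | do(Campaign B)) is just the pooled rate for Campaign B: 111/450 = 0.247.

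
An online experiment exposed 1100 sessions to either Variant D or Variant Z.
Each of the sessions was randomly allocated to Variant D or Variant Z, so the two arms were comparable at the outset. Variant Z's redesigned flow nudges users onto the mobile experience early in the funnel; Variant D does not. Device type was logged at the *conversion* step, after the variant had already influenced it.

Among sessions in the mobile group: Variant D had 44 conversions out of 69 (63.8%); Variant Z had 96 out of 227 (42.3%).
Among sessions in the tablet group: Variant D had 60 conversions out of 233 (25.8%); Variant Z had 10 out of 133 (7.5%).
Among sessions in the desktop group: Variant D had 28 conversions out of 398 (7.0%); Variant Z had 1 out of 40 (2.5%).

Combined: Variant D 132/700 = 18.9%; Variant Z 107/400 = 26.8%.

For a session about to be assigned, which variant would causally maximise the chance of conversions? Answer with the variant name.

Variant Z

The stratified and pooled comparisons disagree (Variant D wins within each device type; Variant Z wins overall), so the answer turns on the causal role of device type.
Device type is downstream of the variant. One should not condition on a consequence of treatment, so the overall rates are the right comparison.
Pooled: Variant D 18.9% vs Variant Z 26.8%; Variant Z is higher overall.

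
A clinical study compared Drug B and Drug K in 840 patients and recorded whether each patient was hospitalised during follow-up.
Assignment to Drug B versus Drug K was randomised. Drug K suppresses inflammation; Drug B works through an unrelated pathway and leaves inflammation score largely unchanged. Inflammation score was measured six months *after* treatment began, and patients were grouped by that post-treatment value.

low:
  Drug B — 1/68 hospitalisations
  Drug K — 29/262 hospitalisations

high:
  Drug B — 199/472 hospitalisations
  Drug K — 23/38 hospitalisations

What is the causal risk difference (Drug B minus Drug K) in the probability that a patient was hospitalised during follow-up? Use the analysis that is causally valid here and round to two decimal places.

+0.20

The stratified and pooled comparisons disagree (Drug B wins within each inflammation score; Drug K wins overall), so the answer turns on the causal role of inflammation score.
Inflammation score here is a post-treatment variable shaped by the drug; conditioning on it would introduce bias rather than remove it. The overall comparison is the causal one.
The causal difference is the pooled difference: 0.370 − 0.173 = +0.197.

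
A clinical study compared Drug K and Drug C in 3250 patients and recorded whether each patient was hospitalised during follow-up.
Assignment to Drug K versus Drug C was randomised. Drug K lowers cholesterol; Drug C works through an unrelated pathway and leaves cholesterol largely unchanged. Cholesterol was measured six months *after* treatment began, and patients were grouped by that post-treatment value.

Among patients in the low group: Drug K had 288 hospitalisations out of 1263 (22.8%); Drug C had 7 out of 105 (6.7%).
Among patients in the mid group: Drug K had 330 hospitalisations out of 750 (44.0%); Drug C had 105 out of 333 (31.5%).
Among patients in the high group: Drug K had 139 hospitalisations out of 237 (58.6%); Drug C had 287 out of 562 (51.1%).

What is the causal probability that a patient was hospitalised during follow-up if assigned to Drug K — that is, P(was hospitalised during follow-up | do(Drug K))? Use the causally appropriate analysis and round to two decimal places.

0.34

Within every cholesterol level Drug C has the lower rate, yet pooled Drug K does — Simpson's reversal.
The distribution of cholesterol is itself part of what the drug does — it is an intermediate outcome. Holding it fixed would remove that part of the effect; the total effect is the pooled difference.
So P(outcome | do(Drug K)) is just the pooled rate for Drug K: 757/2250 = 0.336.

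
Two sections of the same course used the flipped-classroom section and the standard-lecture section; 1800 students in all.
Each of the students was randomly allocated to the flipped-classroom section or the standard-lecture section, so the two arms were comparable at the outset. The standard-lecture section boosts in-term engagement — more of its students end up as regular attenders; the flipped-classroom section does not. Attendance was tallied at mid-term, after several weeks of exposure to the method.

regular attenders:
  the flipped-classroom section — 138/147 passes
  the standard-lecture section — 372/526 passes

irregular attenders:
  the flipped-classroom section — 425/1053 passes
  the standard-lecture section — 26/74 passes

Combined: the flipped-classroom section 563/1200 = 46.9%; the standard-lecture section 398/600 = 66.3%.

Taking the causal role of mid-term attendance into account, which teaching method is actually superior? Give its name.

The stratified and pooled comparisons disagree (the flipped-classroom section wins within each mid-term attendance; the standard-lecture section wins overall), so the answer turns on the causal role of mid-term attendance.
Mid-term attendance is recorded after the teaching method and is itself shifted by it — it sits on the causal path from teaching method to outcome. Conditioning on a mediator would strip out part of the effect we want; the pooled comparison gives the total causal effect.
Pooled: the flipped-classroom section 46.9% vs the standard-lecture section 66.3%; the standard-lecture section is higher overall.

the standard-lecture section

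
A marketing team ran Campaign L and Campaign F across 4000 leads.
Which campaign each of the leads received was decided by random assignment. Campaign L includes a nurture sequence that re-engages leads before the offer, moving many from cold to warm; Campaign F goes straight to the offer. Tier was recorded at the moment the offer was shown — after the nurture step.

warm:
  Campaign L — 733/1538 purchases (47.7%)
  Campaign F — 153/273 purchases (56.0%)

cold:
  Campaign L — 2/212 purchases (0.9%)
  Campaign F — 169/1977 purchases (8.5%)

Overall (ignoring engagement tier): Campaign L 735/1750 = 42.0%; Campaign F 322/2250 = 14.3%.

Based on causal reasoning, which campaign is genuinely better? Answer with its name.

The distribution of engagement tier is itself part of what the campaign does — it is an intermediate outcome. Holding it fixed would remove that part of the effect; the total effect is the pooled difference.
Pooled: Campaign L 42.0% vs Campaign F 14.3%; Campaign L is higher overall.

Campaign L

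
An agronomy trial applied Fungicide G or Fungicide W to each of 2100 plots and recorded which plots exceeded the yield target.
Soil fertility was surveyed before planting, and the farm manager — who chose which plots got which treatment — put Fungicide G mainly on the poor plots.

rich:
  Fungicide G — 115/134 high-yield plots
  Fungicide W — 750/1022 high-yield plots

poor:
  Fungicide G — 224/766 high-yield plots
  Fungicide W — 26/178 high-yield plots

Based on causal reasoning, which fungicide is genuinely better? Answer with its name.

Fungicide G

Nothing the fungicide does changes soil fertility; the imbalance is an allocation artefact. With soil fertility also predicting the outcome, the pooled figure is confounded, and the within-stratum comparison is the causal one.
Within each level — rich: 85.8% vs 73.4%; poor: 29.2% vs 14.6% — Fungicide G is higher every time.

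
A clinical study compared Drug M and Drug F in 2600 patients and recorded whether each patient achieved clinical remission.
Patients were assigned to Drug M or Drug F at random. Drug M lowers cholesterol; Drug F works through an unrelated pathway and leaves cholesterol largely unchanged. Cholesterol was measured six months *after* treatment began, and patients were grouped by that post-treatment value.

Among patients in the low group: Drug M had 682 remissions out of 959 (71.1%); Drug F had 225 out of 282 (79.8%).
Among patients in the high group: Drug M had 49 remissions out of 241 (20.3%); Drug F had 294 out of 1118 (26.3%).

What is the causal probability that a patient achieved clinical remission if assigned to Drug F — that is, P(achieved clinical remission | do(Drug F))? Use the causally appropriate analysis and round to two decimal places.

Within every cholesterol level Drug F has the higher rate, yet pooled Drug M does — Simpson's reversal.
Cholesterol here is a post-treatment variable shaped by the drug; conditioning on it would introduce bias rather than remove it. The overall comparison is the causal one.
So P(outcome | do(Drug F)) is just the pooled rate for Drug F: 519/1400 = 0.371.

0.37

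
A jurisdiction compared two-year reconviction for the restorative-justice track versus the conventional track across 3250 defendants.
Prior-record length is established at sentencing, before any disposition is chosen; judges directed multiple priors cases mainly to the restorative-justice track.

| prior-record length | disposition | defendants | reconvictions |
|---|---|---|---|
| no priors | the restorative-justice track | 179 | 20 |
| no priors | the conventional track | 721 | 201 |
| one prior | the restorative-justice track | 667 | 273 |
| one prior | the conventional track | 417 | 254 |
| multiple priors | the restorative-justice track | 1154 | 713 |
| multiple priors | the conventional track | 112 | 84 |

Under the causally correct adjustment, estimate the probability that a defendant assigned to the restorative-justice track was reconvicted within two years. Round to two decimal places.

the restorative-justice track is lower inside every prior-record length stratum but the conventional track is lower in aggregate. Whether to stratify depends on how prior-record length relates to the disposition.
Here prior-record length is a common cause — it drives both which disposition a case falls under and the outcome. The crude comparison mixes populations; the stratum-specific rates are the causally relevant ones.
Standardising the restorative-justice track to the population prior-record length mix: 0.277·20/179 + 0.334·273/667 + 0.390·713/1154 = 0.408.

0.41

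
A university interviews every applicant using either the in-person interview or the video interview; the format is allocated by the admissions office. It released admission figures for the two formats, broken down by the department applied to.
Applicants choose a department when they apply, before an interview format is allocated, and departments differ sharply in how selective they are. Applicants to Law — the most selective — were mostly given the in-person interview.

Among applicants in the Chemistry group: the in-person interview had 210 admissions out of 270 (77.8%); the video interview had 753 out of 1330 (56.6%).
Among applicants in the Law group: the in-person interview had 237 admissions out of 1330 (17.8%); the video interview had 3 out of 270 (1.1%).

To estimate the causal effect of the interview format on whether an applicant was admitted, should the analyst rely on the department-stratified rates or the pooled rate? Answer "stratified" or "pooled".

Within every department level the in-person interview has the higher rate, yet pooled the video interview does — Simpson's reversal.
Here department is a common cause — it drives both which interview format a case falls under and the outcome. The crude comparison mixes populations; the stratum-specific rates are the causally relevant ones.
Within each level — Chemistry: 77.8% vs 56.6%; Law: 17.8% vs 1.1% — the in-person interview is higher every time.

stratified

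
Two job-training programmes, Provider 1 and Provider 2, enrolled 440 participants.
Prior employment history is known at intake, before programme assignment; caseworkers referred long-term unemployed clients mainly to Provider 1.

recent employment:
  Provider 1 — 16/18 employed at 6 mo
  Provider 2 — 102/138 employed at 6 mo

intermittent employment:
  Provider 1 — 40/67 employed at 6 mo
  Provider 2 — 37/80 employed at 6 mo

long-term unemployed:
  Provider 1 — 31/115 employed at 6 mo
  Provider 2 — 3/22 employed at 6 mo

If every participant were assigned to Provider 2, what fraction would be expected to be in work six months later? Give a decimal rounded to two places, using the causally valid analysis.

Within every prior employment history level Provider 1 has the higher rate, yet pooled Provider 2 does — Simpson's reversal.
The imbalance in prior employment history arose from how participants were allocated, not from anything the programme did; and prior employment history independently affects the outcome. The pooled gap is confounded — condition on prior employment history.
Standardising Provider 2 to the population prior employment history mix: 0.355·102/138 + 0.334·37/80 + 0.311·3/22 = 0.459.

0.46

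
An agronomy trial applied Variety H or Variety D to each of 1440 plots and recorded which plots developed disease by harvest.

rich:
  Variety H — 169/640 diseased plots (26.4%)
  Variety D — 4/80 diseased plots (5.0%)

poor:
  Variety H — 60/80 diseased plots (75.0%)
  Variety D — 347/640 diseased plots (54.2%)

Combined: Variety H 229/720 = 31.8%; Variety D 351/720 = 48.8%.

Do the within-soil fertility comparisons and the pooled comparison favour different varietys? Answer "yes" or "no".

yes

Within each soil fertility level (rich 26.4% vs 5.0%; poor 75.0% vs 54.2%), Variety D has the lower rate every time. Pooled: 31.8% vs 48.8% — Variety H has the lower rate overall. The two comparisons disagree.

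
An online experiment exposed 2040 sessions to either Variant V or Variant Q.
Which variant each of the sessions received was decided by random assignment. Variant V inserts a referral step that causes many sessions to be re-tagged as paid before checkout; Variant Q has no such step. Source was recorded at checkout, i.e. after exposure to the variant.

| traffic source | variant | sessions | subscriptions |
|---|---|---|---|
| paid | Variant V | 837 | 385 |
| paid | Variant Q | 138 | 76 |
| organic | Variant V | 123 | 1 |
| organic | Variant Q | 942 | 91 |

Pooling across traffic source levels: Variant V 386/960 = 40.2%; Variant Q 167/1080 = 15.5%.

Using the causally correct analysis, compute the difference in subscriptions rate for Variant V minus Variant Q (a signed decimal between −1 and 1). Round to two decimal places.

+0.25

The traffic source-specific comparison favours Variant Q throughout, but the pooled figures favour Variant V. The question is whether to condition on traffic source.
Because the variant influences traffic source, traffic source is a post-treatment mediator, not a confounder. Stratifying on it would bias the estimate; the causal effect is the crude pooled difference.
The causal difference is the pooled difference: 0.402 − 0.155 = +0.247.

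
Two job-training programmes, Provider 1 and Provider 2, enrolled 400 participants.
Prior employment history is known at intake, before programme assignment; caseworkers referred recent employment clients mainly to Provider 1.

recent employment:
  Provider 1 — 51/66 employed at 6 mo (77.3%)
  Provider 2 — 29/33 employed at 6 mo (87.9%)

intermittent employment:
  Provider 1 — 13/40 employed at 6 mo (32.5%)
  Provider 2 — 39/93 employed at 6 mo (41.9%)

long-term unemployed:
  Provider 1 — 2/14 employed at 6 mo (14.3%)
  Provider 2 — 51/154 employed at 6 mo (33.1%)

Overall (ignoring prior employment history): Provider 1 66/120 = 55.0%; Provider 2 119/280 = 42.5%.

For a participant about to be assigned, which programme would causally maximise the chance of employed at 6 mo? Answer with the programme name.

Provider 2

The prior employment history-specific comparison favours Provider 2 throughout, but the pooled figures favour Provider 1. The question is whether to condition on prior employment history.
The imbalance in prior employment history arose from how participants were allocated, not from anything the programme did; and prior employment history independently affects the outcome. The pooled gap is confounded — condition on prior employment history.
Within each level — recent employment: 77.3% vs 87.9%; intermittent employment: 32.5% vs 41.9%; long-term unemployed: 14.3% vs 33.1% — Provider 2 is higher every time.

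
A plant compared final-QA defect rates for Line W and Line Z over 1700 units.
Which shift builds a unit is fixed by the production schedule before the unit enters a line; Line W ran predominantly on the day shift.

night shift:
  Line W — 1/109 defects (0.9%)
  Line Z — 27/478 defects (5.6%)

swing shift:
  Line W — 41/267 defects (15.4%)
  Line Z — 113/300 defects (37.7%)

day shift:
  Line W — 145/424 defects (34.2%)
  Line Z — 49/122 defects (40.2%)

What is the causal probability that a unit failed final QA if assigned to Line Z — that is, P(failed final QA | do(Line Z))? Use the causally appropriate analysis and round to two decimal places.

0.27

The stratified and pooled comparisons disagree (Line W wins within each shift; Line Z wins overall), so the answer turns on the causal role of shift.
Shift satisfies the back-door criterion: it is not a descendant of the line, and it blocks the spurious path from line to outcome. Adjusting for it (i.e., using the within-shift rates) gives the causal effect.
Standardising Line Z to the population shift mix: 0.345·27/478 + 0.334·113/300 + 0.321·49/122 = 0.274.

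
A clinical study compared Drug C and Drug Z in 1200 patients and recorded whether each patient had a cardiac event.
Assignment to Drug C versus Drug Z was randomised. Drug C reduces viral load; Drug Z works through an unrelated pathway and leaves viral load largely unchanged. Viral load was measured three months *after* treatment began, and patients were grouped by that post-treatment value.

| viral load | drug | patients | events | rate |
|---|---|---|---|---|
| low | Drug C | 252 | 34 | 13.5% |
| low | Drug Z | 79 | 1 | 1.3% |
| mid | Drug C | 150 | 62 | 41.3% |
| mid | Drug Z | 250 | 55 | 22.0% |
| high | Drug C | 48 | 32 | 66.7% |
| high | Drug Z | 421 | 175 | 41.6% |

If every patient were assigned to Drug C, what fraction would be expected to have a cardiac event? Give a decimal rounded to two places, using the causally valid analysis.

0.28

Stratifying would compare drugs among patients the drugs themselves sorted into viral load groups — a form of selection on an intermediate. The unconditioned pooled rates give the total causal effect.
So P(outcome | do(Drug C)) is just the pooled rate for Drug C: 128/450 = 0.284.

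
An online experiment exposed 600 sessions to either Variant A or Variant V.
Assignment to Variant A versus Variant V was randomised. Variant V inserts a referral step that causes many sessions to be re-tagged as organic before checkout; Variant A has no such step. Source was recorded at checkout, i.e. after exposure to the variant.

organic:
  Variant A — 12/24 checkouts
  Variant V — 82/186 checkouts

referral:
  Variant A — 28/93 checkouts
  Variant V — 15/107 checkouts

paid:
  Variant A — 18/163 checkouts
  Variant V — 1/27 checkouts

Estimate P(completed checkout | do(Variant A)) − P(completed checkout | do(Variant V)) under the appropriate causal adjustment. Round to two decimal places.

-0.10

The stratified and pooled comparisons disagree (Variant A wins within each traffic source; Variant V wins overall), so the answer turns on the causal role of traffic source.
Because the variant influences traffic source, traffic source is a post-treatment mediator, not a confounder. Stratifying on it would bias the estimate; the causal effect is the crude pooled difference.
The causal difference is the pooled difference: 0.207 − 0.306 = -0.099.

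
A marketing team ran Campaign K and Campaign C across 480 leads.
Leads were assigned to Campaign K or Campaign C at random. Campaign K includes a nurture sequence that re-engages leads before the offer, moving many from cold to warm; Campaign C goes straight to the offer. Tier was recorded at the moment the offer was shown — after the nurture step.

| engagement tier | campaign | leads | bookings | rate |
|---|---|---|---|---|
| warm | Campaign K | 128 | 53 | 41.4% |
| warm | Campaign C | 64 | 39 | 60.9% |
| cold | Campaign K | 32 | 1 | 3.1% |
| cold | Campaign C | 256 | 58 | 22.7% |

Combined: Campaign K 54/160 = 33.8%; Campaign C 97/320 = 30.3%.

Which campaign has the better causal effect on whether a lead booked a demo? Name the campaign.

Engagement tier is downstream of the campaign. One should not condition on a consequence of treatment, so the overall rates are the right comparison.
Pooled: Campaign K 33.8% vs Campaign C 30.3%; Campaign K is higher overall.

Campaign K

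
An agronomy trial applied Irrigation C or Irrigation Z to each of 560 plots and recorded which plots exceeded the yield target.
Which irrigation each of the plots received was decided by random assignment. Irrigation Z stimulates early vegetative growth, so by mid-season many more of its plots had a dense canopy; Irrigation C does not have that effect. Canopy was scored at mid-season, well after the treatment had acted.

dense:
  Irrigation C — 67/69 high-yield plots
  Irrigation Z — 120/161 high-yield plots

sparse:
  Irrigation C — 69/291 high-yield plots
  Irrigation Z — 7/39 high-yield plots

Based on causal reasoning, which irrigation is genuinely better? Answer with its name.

The distribution of mid-season canopy is itself part of what the irrigation does — it is an intermediate outcome. Holding it fixed would remove that part of the effect; the total effect is the pooled difference.
Pooled: Irrigation C 37.8% vs Irrigation Z 63.5%; Irrigation Z is higher overall.

Irrigation Z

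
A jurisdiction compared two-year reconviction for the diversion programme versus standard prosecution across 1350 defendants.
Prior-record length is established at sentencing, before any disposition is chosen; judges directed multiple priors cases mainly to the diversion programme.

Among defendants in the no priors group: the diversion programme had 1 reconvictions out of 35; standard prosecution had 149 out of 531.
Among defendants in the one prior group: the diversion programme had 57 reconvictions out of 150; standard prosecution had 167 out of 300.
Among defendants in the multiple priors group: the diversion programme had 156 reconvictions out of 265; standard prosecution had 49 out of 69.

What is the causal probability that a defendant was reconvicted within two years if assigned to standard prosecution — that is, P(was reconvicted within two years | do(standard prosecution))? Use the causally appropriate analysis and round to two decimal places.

0.48

Here prior-record length is a common cause — it drives both which disposition a case falls under and the outcome. The crude comparison mixes populations; the stratum-specific rates are the causally relevant ones.
Standardising standard prosecution to the population prior-record length mix: 0.419·149/531 + 0.333·167/300 + 0.247·49/69 = 0.479.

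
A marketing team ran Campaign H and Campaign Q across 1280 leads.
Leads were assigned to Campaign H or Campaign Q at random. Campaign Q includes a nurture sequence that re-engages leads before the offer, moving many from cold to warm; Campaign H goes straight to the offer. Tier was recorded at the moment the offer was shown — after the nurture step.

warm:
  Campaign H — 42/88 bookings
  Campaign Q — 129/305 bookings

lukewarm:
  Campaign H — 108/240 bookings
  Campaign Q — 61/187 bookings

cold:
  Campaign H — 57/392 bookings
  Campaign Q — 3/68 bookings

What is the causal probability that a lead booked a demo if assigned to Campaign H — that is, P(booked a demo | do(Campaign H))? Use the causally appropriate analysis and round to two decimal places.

0.29

Engagement tier is recorded after the campaign and is itself shifted by it — it sits on the causal path from campaign to outcome. Conditioning on a mediator would strip out part of the effect we want; the pooled comparison gives the total causal effect.
So P(outcome | do(Campaign H)) is just the pooled rate for Campaign H: 207/720 = 0.287.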